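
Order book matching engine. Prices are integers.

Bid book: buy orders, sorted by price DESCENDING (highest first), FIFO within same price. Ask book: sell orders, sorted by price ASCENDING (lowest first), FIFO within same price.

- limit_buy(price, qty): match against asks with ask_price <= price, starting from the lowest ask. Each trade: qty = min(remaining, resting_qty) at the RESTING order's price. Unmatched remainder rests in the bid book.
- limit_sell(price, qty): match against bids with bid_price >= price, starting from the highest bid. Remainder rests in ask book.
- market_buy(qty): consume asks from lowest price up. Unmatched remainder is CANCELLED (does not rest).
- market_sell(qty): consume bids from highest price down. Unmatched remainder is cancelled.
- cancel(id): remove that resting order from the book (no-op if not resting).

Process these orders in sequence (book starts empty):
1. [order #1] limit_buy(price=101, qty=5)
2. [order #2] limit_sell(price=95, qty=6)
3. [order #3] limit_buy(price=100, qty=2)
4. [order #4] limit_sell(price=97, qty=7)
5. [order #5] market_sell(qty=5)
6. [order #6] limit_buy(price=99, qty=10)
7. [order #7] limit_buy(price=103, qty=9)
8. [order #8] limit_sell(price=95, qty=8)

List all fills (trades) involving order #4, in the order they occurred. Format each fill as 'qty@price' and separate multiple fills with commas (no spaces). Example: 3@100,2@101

After op 1 [order #1] limit_buy(price=101, qty=5): fills=none; bids=[#1:5@101] asks=[-]
After op 2 [order #2] limit_sell(price=95, qty=6): fills=#1x#2:5@101; bids=[-] asks=[#2:1@95]
After op 3 [order #3] limit_buy(price=100, qty=2): fills=#3x#2:1@95; bids=[#3:1@100] asks=[-]
After op 4 [order #4] limit_sell(price=97, qty=7): fills=#3x#4:1@100; bids=[-] asks=[#4:6@97]
After op 5 [order #5] market_sell(qty=5): fills=none; bids=[-] asks=[#4:6@97]
After op 6 [order #6] limit_buy(price=99, qty=10): fills=#6x#4:6@97; bids=[#6:4@99] asks=[-]
After op 7 [order #7] limit_buy(price=103, qty=9): fills=none; bids=[#7:9@103 #6:4@99] asks=[-]
After op 8 [order #8] limit_sell(price=95, qty=8): fills=#7x#8:8@103; bids=[#7:1@103 #6:4@99] asks=[-]

Answer: 1@100,6@97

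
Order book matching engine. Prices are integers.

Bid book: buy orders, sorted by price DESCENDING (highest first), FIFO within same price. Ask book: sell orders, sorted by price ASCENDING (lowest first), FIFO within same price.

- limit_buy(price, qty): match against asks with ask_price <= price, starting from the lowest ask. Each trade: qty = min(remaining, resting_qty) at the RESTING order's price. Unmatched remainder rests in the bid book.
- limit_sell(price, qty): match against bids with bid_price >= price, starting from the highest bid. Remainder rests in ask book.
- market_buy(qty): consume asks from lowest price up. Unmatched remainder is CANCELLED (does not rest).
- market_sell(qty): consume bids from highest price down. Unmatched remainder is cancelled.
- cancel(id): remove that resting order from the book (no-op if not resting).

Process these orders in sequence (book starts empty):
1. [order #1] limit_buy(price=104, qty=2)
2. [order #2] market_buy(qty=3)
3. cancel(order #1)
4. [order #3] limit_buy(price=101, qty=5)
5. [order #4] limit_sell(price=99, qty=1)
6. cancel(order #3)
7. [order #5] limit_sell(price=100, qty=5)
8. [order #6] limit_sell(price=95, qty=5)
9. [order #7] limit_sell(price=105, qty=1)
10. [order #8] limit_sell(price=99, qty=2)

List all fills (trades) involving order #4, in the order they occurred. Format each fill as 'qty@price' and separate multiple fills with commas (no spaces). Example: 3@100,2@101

Answer: 1@101

Derivation:
After op 1 [order #1] limit_buy(price=104, qty=2): fills=none; bids=[#1:2@104] asks=[-]
After op 2 [order #2] market_buy(qty=3): fills=none; bids=[#1:2@104] asks=[-]
After op 3 cancel(order #1): fills=none; bids=[-] asks=[-]
After op 4 [order #3] limit_buy(price=101, qty=5): fills=none; bids=[#3:5@101] asks=[-]
After op 5 [order #4] limit_sell(price=99, qty=1): fills=#3x#4:1@101; bids=[#3:4@101] asks=[-]
After op 6 cancel(order #3): fills=none; bids=[-] asks=[-]
After op 7 [order #5] limit_sell(price=100, qty=5): fills=none; bids=[-] asks=[#5:5@100]
After op 8 [order #6] limit_sell(price=95, qty=5): fills=none; bids=[-] asks=[#6:5@95 #5:5@100]
After op 9 [order #7] limit_sell(price=105, qty=1): fills=none; bids=[-] asks=[#6:5@95 #5:5@100 #7:1@105]
After op 10 [order #8] limit_sell(price=99, qty=2): fills=none; bids=[-] asks=[#6:5@95 #8:2@99 #5:5@100 #7:1@105]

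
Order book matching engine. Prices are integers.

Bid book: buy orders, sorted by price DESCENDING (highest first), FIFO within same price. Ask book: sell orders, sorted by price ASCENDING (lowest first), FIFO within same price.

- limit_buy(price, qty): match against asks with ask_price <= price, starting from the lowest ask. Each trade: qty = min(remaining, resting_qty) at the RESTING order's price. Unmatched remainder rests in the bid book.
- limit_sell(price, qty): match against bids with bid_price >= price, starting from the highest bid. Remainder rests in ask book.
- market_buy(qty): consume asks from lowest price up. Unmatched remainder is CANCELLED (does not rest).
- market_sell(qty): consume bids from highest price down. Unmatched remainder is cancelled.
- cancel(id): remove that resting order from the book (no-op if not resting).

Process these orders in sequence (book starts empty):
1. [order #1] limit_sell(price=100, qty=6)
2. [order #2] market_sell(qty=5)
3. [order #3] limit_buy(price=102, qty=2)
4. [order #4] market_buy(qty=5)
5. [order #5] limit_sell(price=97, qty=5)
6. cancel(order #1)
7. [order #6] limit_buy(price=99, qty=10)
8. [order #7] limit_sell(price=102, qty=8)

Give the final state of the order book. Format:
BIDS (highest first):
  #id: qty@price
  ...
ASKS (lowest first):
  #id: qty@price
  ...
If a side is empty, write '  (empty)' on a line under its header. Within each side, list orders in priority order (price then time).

Answer: BIDS (highest first):
  #6: 5@99
ASKS (lowest first):
  #7: 8@102

Derivation:
After op 1 [order #1] limit_sell(price=100, qty=6): fills=none; bids=[-] asks=[#1:6@100]
After op 2 [order #2] market_sell(qty=5): fills=none; bids=[-] asks=[#1:6@100]
After op 3 [order #3] limit_buy(price=102, qty=2): fills=#3x#1:2@100; bids=[-] asks=[#1:4@100]
After op 4 [order #4] market_buy(qty=5): fills=#4x#1:4@100; bids=[-] asks=[-]
After op 5 [order #5] limit_sell(price=97, qty=5): fills=none; bids=[-] asks=[#5:5@97]
After op 6 cancel(order #1): fills=none; bids=[-] asks=[#5:5@97]
After op 7 [order #6] limit_buy(price=99, qty=10): fills=#6x#5:5@97; bids=[#6:5@99] asks=[-]
After op 8 [order #7] limit_sell(price=102, qty=8): fills=none; bids=[#6:5@99] asks=[#7:8@102]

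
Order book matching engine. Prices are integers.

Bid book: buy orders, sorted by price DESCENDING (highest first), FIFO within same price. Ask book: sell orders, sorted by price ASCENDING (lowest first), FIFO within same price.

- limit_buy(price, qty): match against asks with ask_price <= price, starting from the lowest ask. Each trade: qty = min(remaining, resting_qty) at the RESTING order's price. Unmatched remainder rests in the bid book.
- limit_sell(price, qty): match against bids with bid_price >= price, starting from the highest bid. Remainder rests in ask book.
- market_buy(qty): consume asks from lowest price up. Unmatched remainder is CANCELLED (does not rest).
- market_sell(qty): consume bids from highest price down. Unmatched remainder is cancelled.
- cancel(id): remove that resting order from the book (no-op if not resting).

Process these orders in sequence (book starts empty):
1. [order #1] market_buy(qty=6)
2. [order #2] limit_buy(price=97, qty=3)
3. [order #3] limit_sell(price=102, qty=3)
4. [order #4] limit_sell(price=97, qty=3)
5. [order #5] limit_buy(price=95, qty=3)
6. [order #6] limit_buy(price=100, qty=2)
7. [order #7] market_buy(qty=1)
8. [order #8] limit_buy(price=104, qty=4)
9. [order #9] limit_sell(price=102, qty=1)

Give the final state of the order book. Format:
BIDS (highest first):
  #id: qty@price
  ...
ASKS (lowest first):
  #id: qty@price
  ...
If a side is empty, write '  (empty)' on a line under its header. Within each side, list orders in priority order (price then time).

After op 1 [order #1] market_buy(qty=6): fills=none; bids=[-] asks=[-]
After op 2 [order #2] limit_buy(price=97, qty=3): fills=none; bids=[#2:3@97] asks=[-]
After op 3 [order #3] limit_sell(price=102, qty=3): fills=none; bids=[#2:3@97] asks=[#3:3@102]
After op 4 [order #4] limit_sell(price=97, qty=3): fills=#2x#4:3@97; bids=[-] asks=[#3:3@102]
After op 5 [order #5] limit_buy(price=95, qty=3): fills=none; bids=[#5:3@95] asks=[#3:3@102]
After op 6 [order #6] limit_buy(price=100, qty=2): fills=none; bids=[#6:2@100 #5:3@95] asks=[#3:3@102]
After op 7 [order #7] market_buy(qty=1): fills=#7x#3:1@102; bids=[#6:2@100 #5:3@95] asks=[#3:2@102]
After op 8 [order #8] limit_buy(price=104, qty=4): fills=#8x#3:2@102; bids=[#8:2@104 #6:2@100 #5:3@95] asks=[-]
After op 9 [order #9] limit_sell(price=102, qty=1): fills=#8x#9:1@104; bids=[#8:1@104 #6:2@100 #5:3@95] asks=[-]

Answer: BIDS (highest first):
  #8: 1@104
  #6: 2@100
  #5: 3@95
ASKS (lowest first):
  (empty)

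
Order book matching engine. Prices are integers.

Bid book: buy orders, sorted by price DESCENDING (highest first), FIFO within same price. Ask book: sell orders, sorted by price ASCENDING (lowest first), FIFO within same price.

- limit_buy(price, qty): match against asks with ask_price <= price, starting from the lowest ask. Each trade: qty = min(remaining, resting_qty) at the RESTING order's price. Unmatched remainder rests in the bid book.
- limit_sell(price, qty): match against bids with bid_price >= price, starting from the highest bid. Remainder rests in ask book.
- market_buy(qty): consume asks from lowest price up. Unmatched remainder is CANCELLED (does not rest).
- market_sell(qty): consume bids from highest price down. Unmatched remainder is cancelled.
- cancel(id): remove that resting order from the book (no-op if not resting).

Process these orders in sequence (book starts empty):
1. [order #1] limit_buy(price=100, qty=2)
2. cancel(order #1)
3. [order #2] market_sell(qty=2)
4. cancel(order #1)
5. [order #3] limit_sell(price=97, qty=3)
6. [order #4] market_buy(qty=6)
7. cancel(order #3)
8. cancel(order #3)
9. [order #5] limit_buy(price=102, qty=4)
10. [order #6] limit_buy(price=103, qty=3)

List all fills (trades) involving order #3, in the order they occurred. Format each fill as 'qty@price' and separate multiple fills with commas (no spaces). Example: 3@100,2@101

After op 1 [order #1] limit_buy(price=100, qty=2): fills=none; bids=[#1:2@100] asks=[-]
After op 2 cancel(order #1): fills=none; bids=[-] asks=[-]
After op 3 [order #2] market_sell(qty=2): fills=none; bids=[-] asks=[-]
After op 4 cancel(order #1): fills=none; bids=[-] asks=[-]
After op 5 [order #3] limit_sell(price=97, qty=3): fills=none; bids=[-] asks=[#3:3@97]
After op 6 [order #4] market_buy(qty=6): fills=#4x#3:3@97; bids=[-] asks=[-]
After op 7 cancel(order #3): fills=none; bids=[-] asks=[-]
After op 8 cancel(order #3): fills=none; bids=[-] asks=[-]
After op 9 [order #5] limit_buy(price=102, qty=4): fills=none; bids=[#5:4@102] asks=[-]
After op 10 [order #6] limit_buy(price=103, qty=3): fills=none; bids=[#6:3@103 #5:4@102] asks=[-]

Answer: 3@97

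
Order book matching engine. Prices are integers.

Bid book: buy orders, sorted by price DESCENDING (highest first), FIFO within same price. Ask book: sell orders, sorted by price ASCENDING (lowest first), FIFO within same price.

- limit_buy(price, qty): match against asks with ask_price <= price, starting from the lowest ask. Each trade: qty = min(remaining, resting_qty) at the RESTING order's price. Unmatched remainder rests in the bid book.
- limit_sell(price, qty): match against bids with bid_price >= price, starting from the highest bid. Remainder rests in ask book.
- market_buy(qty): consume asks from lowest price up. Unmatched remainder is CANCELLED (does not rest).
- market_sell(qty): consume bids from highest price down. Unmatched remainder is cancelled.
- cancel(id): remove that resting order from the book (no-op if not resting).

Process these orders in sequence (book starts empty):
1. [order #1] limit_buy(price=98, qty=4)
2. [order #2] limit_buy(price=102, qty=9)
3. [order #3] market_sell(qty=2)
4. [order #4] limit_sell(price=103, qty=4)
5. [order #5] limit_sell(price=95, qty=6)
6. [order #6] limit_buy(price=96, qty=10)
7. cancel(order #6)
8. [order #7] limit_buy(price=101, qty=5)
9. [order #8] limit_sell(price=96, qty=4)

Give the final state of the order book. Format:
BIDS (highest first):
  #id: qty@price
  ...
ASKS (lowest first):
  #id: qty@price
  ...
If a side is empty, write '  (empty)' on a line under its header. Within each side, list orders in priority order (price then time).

After op 1 [order #1] limit_buy(price=98, qty=4): fills=none; bids=[#1:4@98] asks=[-]
After op 2 [order #2] limit_buy(price=102, qty=9): fills=none; bids=[#2:9@102 #1:4@98] asks=[-]
After op 3 [order #3] market_sell(qty=2): fills=#2x#3:2@102; bids=[#2:7@102 #1:4@98] asks=[-]
After op 4 [order #4] limit_sell(price=103, qty=4): fills=none; bids=[#2:7@102 #1:4@98] asks=[#4:4@103]
After op 5 [order #5] limit_sell(price=95, qty=6): fills=#2x#5:6@102; bids=[#2:1@102 #1:4@98] asks=[#4:4@103]
After op 6 [order #6] limit_buy(price=96, qty=10): fills=none; bids=[#2:1@102 #1:4@98 #6:10@96] asks=[#4:4@103]
After op 7 cancel(order #6): fills=none; bids=[#2:1@102 #1:4@98] asks=[#4:4@103]
After op 8 [order #7] limit_buy(price=101, qty=5): fills=none; bids=[#2:1@102 #7:5@101 #1:4@98] asks=[#4:4@103]
After op 9 [order #8] limit_sell(price=96, qty=4): fills=#2x#8:1@102 #7x#8:3@101; bids=[#7:2@101 #1:4@98] asks=[#4:4@103]

Answer: BIDS (highest first):
  #7: 2@101
  #1: 4@98
ASKS (lowest first):
  #4: 4@103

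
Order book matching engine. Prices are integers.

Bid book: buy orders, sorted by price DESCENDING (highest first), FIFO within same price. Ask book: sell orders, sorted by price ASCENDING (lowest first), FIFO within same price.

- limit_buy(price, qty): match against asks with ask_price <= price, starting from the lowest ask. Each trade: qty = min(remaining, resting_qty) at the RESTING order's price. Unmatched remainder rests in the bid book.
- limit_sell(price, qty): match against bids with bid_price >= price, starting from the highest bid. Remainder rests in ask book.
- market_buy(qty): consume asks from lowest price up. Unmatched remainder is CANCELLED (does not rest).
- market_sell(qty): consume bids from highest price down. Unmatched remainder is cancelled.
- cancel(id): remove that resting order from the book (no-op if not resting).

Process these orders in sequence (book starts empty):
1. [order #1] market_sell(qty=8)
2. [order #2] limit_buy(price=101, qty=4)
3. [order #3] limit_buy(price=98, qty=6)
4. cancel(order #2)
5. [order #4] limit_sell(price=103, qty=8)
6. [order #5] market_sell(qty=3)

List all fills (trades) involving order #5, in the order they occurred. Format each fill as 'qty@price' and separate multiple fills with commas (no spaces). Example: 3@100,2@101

After op 1 [order #1] market_sell(qty=8): fills=none; bids=[-] asks=[-]
After op 2 [order #2] limit_buy(price=101, qty=4): fills=none; bids=[#2:4@101] asks=[-]
After op 3 [order #3] limit_buy(price=98, qty=6): fills=none; bids=[#2:4@101 #3:6@98] asks=[-]
After op 4 cancel(order #2): fills=none; bids=[#3:6@98] asks=[-]
After op 5 [order #4] limit_sell(price=103, qty=8): fills=none; bids=[#3:6@98] asks=[#4:8@103]
After op 6 [order #5] market_sell(qty=3): fills=#3x#5:3@98; bids=[#3:3@98] asks=[#4:8@103]

Answer: 3@98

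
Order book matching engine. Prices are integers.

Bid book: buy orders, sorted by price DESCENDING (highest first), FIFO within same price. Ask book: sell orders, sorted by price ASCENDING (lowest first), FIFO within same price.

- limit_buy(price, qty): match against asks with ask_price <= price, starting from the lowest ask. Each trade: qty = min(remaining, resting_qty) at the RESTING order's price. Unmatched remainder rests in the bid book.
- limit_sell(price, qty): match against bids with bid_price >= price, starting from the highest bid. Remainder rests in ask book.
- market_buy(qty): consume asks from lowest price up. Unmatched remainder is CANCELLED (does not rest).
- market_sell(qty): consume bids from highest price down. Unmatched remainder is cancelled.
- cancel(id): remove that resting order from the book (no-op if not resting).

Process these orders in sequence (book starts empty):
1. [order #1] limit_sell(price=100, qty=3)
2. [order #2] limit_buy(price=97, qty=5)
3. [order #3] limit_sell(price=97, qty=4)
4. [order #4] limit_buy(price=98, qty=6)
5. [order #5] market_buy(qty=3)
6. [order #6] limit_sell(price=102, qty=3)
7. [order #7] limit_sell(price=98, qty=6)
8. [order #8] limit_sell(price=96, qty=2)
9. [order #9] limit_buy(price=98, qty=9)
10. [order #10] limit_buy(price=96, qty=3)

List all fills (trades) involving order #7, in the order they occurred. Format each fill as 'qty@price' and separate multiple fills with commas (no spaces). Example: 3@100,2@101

After op 1 [order #1] limit_sell(price=100, qty=3): fills=none; bids=[-] asks=[#1:3@100]
After op 2 [order #2] limit_buy(price=97, qty=5): fills=none; bids=[#2:5@97] asks=[#1:3@100]
After op 3 [order #3] limit_sell(price=97, qty=4): fills=#2x#3:4@97; bids=[#2:1@97] asks=[#1:3@100]
After op 4 [order #4] limit_buy(price=98, qty=6): fills=none; bids=[#4:6@98 #2:1@97] asks=[#1:3@100]
After op 5 [order #5] market_buy(qty=3): fills=#5x#1:3@100; bids=[#4:6@98 #2:1@97] asks=[-]
After op 6 [order #6] limit_sell(price=102, qty=3): fills=none; bids=[#4:6@98 #2:1@97] asks=[#6:3@102]
After op 7 [order #7] limit_sell(price=98, qty=6): fills=#4x#7:6@98; bids=[#2:1@97] asks=[#6:3@102]
After op 8 [order #8] limit_sell(price=96, qty=2): fills=#2x#8:1@97; bids=[-] asks=[#8:1@96 #6:3@102]
After op 9 [order #9] limit_buy(price=98, qty=9): fills=#9x#8:1@96; bids=[#9:8@98] asks=[#6:3@102]
After op 10 [order #10] limit_buy(price=96, qty=3): fills=none; bids=[#9:8@98 #10:3@96] asks=[#6:3@102]

Answer: 6@98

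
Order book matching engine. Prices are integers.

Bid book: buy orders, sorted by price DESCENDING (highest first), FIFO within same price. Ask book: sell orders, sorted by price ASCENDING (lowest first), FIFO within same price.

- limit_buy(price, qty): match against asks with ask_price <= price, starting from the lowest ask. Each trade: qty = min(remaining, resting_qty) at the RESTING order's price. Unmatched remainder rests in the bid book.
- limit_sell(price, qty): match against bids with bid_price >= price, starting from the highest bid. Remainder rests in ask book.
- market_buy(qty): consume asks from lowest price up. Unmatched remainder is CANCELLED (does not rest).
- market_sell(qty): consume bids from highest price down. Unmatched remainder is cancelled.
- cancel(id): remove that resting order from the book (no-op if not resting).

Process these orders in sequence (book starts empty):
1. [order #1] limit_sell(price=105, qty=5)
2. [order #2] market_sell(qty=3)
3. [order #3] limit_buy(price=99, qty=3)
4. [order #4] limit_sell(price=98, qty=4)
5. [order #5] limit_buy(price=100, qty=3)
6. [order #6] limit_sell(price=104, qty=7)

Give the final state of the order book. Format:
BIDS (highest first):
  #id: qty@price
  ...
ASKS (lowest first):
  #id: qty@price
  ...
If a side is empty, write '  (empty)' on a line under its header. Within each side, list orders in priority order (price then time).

Answer: BIDS (highest first):
  #5: 2@100
ASKS (lowest first):
  #6: 7@104
  #1: 5@105

Derivation:
After op 1 [order #1] limit_sell(price=105, qty=5): fills=none; bids=[-] asks=[#1:5@105]
After op 2 [order #2] market_sell(qty=3): fills=none; bids=[-] asks=[#1:5@105]
After op 3 [order #3] limit_buy(price=99, qty=3): fills=none; bids=[#3:3@99] asks=[#1:5@105]
After op 4 [order #4] limit_sell(price=98, qty=4): fills=#3x#4:3@99; bids=[-] asks=[#4:1@98 #1:5@105]
After op 5 [order #5] limit_buy(price=100, qty=3): fills=#5x#4:1@98; bids=[#5:2@100] asks=[#1:5@105]
After op 6 [order #6] limit_sell(price=104, qty=7): fills=none; bids=[#5:2@100] asks=[#6:7@104 #1:5@105]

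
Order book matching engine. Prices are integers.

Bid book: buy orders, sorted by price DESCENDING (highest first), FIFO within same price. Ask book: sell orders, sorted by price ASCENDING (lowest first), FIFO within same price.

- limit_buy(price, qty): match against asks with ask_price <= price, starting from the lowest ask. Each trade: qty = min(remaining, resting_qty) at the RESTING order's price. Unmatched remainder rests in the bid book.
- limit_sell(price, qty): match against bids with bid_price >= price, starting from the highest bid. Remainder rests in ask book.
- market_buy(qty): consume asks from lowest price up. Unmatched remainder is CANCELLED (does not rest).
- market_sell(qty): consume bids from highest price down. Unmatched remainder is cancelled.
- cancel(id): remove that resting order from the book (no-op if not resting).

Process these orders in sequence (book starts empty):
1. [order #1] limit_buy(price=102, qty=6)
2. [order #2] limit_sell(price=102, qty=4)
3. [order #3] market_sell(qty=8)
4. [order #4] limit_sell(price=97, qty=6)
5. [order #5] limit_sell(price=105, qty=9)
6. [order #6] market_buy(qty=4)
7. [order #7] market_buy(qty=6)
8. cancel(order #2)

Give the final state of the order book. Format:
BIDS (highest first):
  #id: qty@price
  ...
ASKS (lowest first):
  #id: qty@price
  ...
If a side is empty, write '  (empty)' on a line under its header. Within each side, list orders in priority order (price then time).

After op 1 [order #1] limit_buy(price=102, qty=6): fills=none; bids=[#1:6@102] asks=[-]
After op 2 [order #2] limit_sell(price=102, qty=4): fills=#1x#2:4@102; bids=[#1:2@102] asks=[-]
After op 3 [order #3] market_sell(qty=8): fills=#1x#3:2@102; bids=[-] asks=[-]
After op 4 [order #4] limit_sell(price=97, qty=6): fills=none; bids=[-] asks=[#4:6@97]
After op 5 [order #5] limit_sell(price=105, qty=9): fills=none; bids=[-] asks=[#4:6@97 #5:9@105]
After op 6 [order #6] market_buy(qty=4): fills=#6x#4:4@97; bids=[-] asks=[#4:2@97 #5:9@105]
After op 7 [order #7] market_buy(qty=6): fills=#7x#4:2@97 #7x#5:4@105; bids=[-] asks=[#5:5@105]
After op 8 cancel(order #2): fills=none; bids=[-] asks=[#5:5@105]

Answer: BIDS (highest first):
  (empty)
ASKS (lowest first):
  #5: 5@105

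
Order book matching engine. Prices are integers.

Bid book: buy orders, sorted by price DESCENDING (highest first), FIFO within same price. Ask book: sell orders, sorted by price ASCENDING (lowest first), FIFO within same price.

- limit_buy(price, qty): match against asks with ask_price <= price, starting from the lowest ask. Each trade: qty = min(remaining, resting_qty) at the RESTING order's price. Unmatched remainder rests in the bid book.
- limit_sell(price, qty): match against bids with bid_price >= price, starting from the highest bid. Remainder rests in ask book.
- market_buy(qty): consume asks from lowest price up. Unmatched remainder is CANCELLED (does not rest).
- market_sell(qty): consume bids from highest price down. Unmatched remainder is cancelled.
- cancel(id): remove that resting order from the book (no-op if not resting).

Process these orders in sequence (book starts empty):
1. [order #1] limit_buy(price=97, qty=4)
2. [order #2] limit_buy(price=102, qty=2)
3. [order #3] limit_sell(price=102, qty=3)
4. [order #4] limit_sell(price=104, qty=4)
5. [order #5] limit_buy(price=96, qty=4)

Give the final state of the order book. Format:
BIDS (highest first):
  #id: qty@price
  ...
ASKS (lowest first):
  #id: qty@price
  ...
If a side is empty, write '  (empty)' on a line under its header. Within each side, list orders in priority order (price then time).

After op 1 [order #1] limit_buy(price=97, qty=4): fills=none; bids=[#1:4@97] asks=[-]
After op 2 [order #2] limit_buy(price=102, qty=2): fills=none; bids=[#2:2@102 #1:4@97] asks=[-]
After op 3 [order #3] limit_sell(price=102, qty=3): fills=#2x#3:2@102; bids=[#1:4@97] asks=[#3:1@102]
After op 4 [order #4] limit_sell(price=104, qty=4): fills=none; bids=[#1:4@97] asks=[#3:1@102 #4:4@104]
After op 5 [order #5] limit_buy(price=96, qty=4): fills=none; bids=[#1:4@97 #5:4@96] asks=[#3:1@102 #4:4@104]

Answer: BIDS (highest first):
  #1: 4@97
  #5: 4@96
ASKS (lowest first):
  #3: 1@102
  #4: 4@104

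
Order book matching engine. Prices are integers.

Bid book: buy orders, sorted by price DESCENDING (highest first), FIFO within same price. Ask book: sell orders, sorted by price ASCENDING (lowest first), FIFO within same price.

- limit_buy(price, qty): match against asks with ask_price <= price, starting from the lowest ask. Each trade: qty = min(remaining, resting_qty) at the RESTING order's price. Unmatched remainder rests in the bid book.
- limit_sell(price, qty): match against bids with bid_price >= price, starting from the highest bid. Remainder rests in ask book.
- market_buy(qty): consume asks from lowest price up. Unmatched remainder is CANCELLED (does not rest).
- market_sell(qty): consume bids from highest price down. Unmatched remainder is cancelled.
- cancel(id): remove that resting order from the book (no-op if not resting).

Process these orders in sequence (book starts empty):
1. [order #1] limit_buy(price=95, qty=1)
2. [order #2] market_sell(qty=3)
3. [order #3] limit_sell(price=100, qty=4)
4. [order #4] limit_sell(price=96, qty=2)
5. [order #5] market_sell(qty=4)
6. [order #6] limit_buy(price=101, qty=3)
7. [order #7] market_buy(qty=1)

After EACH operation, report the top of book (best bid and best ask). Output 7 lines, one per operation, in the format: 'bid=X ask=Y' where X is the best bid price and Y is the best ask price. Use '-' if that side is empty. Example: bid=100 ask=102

After op 1 [order #1] limit_buy(price=95, qty=1): fills=none; bids=[#1:1@95] asks=[-]
After op 2 [order #2] market_sell(qty=3): fills=#1x#2:1@95; bids=[-] asks=[-]
After op 3 [order #3] limit_sell(price=100, qty=4): fills=none; bids=[-] asks=[#3:4@100]
After op 4 [order #4] limit_sell(price=96, qty=2): fills=none; bids=[-] asks=[#4:2@96 #3:4@100]
After op 5 [order #5] market_sell(qty=4): fills=none; bids=[-] asks=[#4:2@96 #3:4@100]
After op 6 [order #6] limit_buy(price=101, qty=3): fills=#6x#4:2@96 #6x#3:1@100; bids=[-] asks=[#3:3@100]
After op 7 [order #7] market_buy(qty=1): fills=#7x#3:1@100; bids=[-] asks=[#3:2@100]

Answer: bid=95 ask=-
bid=- ask=-
bid=- ask=100
bid=- ask=96
bid=- ask=96
bid=- ask=100
bid=- ask=100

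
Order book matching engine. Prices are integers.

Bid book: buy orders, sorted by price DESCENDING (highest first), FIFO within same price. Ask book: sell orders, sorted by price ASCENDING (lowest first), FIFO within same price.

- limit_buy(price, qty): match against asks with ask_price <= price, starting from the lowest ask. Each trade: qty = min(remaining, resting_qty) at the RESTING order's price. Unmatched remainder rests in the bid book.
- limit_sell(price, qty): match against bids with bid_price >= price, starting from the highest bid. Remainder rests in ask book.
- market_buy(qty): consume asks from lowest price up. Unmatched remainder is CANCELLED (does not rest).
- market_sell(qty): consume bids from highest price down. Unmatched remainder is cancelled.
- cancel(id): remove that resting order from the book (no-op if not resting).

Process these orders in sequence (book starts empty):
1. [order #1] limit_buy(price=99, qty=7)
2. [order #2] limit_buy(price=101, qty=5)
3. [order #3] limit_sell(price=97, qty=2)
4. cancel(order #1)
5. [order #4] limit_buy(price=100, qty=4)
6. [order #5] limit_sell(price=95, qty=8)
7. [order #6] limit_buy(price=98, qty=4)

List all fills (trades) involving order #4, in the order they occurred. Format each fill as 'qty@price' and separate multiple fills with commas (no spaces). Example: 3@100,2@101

Answer: 4@100

Derivation:
After op 1 [order #1] limit_buy(price=99, qty=7): fills=none; bids=[#1:7@99] asks=[-]
After op 2 [order #2] limit_buy(price=101, qty=5): fills=none; bids=[#2:5@101 #1:7@99] asks=[-]
After op 3 [order #3] limit_sell(price=97, qty=2): fills=#2x#3:2@101; bids=[#2:3@101 #1:7@99] asks=[-]
After op 4 cancel(order #1): fills=none; bids=[#2:3@101] asks=[-]
After op 5 [order #4] limit_buy(price=100, qty=4): fills=none; bids=[#2:3@101 #4:4@100] asks=[-]
After op 6 [order #5] limit_sell(price=95, qty=8): fills=#2x#5:3@101 #4x#5:4@100; bids=[-] asks=[#5:1@95]
After op 7 [order #6] limit_buy(price=98, qty=4): fills=#6x#5:1@95; bids=[#6:3@98] asks=[-]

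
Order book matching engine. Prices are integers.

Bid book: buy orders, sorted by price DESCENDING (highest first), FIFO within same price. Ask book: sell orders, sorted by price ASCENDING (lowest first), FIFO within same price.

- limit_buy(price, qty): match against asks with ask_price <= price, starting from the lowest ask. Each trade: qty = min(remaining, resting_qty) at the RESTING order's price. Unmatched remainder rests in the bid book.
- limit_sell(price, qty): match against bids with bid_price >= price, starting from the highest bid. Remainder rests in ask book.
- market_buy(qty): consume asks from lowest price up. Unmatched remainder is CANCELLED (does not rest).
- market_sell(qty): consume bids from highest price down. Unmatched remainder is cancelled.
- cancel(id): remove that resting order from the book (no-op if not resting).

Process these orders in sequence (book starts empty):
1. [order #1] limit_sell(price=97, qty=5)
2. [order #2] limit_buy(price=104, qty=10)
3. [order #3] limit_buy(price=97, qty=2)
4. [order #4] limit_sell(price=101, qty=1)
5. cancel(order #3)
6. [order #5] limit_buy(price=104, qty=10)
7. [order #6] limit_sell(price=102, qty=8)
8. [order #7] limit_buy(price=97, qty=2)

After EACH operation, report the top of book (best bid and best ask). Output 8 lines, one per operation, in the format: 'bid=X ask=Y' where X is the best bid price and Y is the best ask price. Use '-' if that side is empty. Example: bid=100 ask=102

Answer: bid=- ask=97
bid=104 ask=-
bid=104 ask=-
bid=104 ask=-
bid=104 ask=-
bid=104 ask=-
bid=104 ask=-
bid=104 ask=-

Derivation:
After op 1 [order #1] limit_sell(price=97, qty=5): fills=none; bids=[-] asks=[#1:5@97]
After op 2 [order #2] limit_buy(price=104, qty=10): fills=#2x#1:5@97; bids=[#2:5@104] asks=[-]
After op 3 [order #3] limit_buy(price=97, qty=2): fills=none; bids=[#2:5@104 #3:2@97] asks=[-]
After op 4 [order #4] limit_sell(price=101, qty=1): fills=#2x#4:1@104; bids=[#2:4@104 #3:2@97] asks=[-]
After op 5 cancel(order #3): fills=none; bids=[#2:4@104] asks=[-]
After op 6 [order #5] limit_buy(price=104, qty=10): fills=none; bids=[#2:4@104 #5:10@104] asks=[-]
After op 7 [order #6] limit_sell(price=102, qty=8): fills=#2x#6:4@104 #5x#6:4@104; bids=[#5:6@104] asks=[-]
After op 8 [order #7] limit_buy(price=97, qty=2): fills=none; bids=[#5:6@104 #7:2@97] asks=[-]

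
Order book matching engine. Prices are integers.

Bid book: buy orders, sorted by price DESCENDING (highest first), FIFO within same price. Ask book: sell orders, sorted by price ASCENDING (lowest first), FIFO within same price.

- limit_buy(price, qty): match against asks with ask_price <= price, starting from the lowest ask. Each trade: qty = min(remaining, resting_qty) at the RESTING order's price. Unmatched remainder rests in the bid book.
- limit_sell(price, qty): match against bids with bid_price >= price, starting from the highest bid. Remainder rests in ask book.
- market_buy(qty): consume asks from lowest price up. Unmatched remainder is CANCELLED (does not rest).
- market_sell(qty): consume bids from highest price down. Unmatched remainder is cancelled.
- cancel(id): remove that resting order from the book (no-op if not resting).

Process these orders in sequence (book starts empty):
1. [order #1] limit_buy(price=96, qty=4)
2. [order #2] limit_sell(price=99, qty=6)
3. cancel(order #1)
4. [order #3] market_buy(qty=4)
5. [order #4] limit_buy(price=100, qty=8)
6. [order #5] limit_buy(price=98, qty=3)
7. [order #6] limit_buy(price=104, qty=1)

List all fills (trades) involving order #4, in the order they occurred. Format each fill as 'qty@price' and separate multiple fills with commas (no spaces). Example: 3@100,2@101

Answer: 2@99

Derivation:
After op 1 [order #1] limit_buy(price=96, qty=4): fills=none; bids=[#1:4@96] asks=[-]
After op 2 [order #2] limit_sell(price=99, qty=6): fills=none; bids=[#1:4@96] asks=[#2:6@99]
After op 3 cancel(order #1): fills=none; bids=[-] asks=[#2:6@99]
After op 4 [order #3] market_buy(qty=4): fills=#3x#2:4@99; bids=[-] asks=[#2:2@99]
After op 5 [order #4] limit_buy(price=100, qty=8): fills=#4x#2:2@99; bids=[#4:6@100] asks=[-]
After op 6 [order #5] limit_buy(price=98, qty=3): fills=none; bids=[#4:6@100 #5:3@98] asks=[-]
After op 7 [order #6] limit_buy(price=104, qty=1): fills=none; bids=[#6:1@104 #4:6@100 #5:3@98] asks=[-]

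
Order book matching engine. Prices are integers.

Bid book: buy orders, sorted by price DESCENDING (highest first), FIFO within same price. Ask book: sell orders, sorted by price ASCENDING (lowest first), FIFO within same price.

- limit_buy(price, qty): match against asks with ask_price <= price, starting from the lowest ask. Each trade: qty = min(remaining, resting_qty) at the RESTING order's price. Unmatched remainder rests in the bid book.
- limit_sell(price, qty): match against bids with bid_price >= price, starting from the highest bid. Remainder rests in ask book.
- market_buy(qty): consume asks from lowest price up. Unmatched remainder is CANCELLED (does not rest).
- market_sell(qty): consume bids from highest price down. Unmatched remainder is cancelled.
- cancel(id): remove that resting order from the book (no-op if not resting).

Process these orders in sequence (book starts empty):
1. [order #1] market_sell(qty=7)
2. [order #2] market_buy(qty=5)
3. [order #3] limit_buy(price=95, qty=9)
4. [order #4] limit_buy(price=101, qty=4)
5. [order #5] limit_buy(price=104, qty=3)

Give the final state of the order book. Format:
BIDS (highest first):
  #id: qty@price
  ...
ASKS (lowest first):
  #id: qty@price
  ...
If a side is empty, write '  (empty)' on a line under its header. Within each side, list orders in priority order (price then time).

Answer: BIDS (highest first):
  #5: 3@104
  #4: 4@101
  #3: 9@95
ASKS (lowest first):
  (empty)

Derivation:
After op 1 [order #1] market_sell(qty=7): fills=none; bids=[-] asks=[-]
After op 2 [order #2] market_buy(qty=5): fills=none; bids=[-] asks=[-]
After op 3 [order #3] limit_buy(price=95, qty=9): fills=none; bids=[#3:9@95] asks=[-]
After op 4 [order #4] limit_buy(price=101, qty=4): fills=none; bids=[#4:4@101 #3:9@95] asks=[-]
After op 5 [order #5] limit_buy(price=104, qty=3): fills=none; bids=[#5:3@104 #4:4@101 #3:9@95] asks=[-]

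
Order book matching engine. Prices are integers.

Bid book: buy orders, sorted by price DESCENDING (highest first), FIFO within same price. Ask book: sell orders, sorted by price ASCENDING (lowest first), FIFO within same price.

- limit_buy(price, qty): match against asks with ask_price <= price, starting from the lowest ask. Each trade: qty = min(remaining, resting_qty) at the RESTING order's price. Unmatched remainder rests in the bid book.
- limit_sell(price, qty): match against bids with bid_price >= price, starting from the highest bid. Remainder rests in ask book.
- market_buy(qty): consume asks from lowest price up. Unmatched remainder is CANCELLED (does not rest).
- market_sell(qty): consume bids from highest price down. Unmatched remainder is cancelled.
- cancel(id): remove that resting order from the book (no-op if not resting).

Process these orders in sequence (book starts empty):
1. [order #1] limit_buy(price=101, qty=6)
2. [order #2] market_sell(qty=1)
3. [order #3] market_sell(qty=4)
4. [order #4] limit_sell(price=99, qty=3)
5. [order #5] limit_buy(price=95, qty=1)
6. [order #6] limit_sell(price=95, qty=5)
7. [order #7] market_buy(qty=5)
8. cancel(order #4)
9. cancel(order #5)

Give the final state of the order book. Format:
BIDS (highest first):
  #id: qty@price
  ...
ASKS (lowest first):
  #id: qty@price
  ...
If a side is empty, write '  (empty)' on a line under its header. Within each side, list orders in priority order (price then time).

After op 1 [order #1] limit_buy(price=101, qty=6): fills=none; bids=[#1:6@101] asks=[-]
After op 2 [order #2] market_sell(qty=1): fills=#1x#2:1@101; bids=[#1:5@101] asks=[-]
After op 3 [order #3] market_sell(qty=4): fills=#1x#3:4@101; bids=[#1:1@101] asks=[-]
After op 4 [order #4] limit_sell(price=99, qty=3): fills=#1x#4:1@101; bids=[-] asks=[#4:2@99]
After op 5 [order #5] limit_buy(price=95, qty=1): fills=none; bids=[#5:1@95] asks=[#4:2@99]
After op 6 [order #6] limit_sell(price=95, qty=5): fills=#5x#6:1@95; bids=[-] asks=[#6:4@95 #4:2@99]
After op 7 [order #7] market_buy(qty=5): fills=#7x#6:4@95 #7x#4:1@99; bids=[-] asks=[#4:1@99]
After op 8 cancel(order #4): fills=none; bids=[-] asks=[-]
After op 9 cancel(order #5): fills=none; bids=[-] asks=[-]

Answer: BIDS (highest first):
  (empty)
ASKS (lowest first):
  (empty)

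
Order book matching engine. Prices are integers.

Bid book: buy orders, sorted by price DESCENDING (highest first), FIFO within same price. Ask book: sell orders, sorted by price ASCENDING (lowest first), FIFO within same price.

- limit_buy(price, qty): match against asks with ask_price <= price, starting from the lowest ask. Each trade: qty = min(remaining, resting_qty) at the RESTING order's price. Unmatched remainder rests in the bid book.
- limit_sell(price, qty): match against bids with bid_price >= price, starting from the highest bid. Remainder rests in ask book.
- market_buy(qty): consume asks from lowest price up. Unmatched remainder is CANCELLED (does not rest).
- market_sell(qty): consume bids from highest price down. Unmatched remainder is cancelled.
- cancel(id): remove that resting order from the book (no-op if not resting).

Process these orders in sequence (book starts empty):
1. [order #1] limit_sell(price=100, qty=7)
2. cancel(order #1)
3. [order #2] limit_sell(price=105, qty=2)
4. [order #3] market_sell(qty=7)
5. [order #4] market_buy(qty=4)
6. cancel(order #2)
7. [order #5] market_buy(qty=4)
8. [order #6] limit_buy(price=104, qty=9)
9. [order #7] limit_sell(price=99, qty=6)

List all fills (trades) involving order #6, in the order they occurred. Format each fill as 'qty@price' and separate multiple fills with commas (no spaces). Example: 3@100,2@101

Answer: 6@104

Derivation:
After op 1 [order #1] limit_sell(price=100, qty=7): fills=none; bids=[-] asks=[#1:7@100]
After op 2 cancel(order #1): fills=none; bids=[-] asks=[-]
After op 3 [order #2] limit_sell(price=105, qty=2): fills=none; bids=[-] asks=[#2:2@105]
After op 4 [order #3] market_sell(qty=7): fills=none; bids=[-] asks=[#2:2@105]
After op 5 [order #4] market_buy(qty=4): fills=#4x#2:2@105; bids=[-] asks=[-]
After op 6 cancel(order #2): fills=none; bids=[-] asks=[-]
After op 7 [order #5] market_buy(qty=4): fills=none; bids=[-] asks=[-]
After op 8 [order #6] limit_buy(price=104, qty=9): fills=none; bids=[#6:9@104] asks=[-]
After op 9 [order #7] limit_sell(price=99, qty=6): fills=#6x#7:6@104; bids=[#6:3@104] asks=[-]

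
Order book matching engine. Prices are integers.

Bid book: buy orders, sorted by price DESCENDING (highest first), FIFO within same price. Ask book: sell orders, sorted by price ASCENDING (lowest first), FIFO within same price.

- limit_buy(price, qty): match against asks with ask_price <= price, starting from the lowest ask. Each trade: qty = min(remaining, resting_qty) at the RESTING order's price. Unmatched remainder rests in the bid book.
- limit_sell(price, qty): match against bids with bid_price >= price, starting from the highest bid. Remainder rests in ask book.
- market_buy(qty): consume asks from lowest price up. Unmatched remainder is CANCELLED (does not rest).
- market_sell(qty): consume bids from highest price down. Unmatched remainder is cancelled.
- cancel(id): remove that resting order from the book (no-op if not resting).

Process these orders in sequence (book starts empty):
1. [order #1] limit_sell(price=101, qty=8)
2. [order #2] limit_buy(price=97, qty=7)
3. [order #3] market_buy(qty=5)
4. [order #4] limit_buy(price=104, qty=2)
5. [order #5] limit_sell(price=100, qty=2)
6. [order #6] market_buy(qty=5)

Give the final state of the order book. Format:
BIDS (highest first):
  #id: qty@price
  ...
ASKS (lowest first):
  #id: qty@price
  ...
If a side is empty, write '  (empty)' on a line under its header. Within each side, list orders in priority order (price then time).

Answer: BIDS (highest first):
  #2: 7@97
ASKS (lowest first):
  (empty)

Derivation:
After op 1 [order #1] limit_sell(price=101, qty=8): fills=none; bids=[-] asks=[#1:8@101]
After op 2 [order #2] limit_buy(price=97, qty=7): fills=none; bids=[#2:7@97] asks=[#1:8@101]
After op 3 [order #3] market_buy(qty=5): fills=#3x#1:5@101; bids=[#2:7@97] asks=[#1:3@101]
After op 4 [order #4] limit_buy(price=104, qty=2): fills=#4x#1:2@101; bids=[#2:7@97] asks=[#1:1@101]
After op 5 [order #5] limit_sell(price=100, qty=2): fills=none; bids=[#2:7@97] asks=[#5:2@100 #1:1@101]
After op 6 [order #6] market_buy(qty=5): fills=#6x#5:2@100 #6x#1:1@101; bids=[#2:7@97] asks=[-]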